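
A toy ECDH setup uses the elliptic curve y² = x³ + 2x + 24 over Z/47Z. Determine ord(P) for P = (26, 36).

9

2P: tangent at (26, 36): λ = (3·26² + 2)/(2·36) ≡ 9/25. 25⁻¹ ≡ 32 (mod 47), so λ ≡ 9·32 ≡ 6.
  x = λ² - 26 - 26 = 36 - 52 ≡ 31; y = λ·(26 - 31) - 36 ≡ 28. → (31, 28)
3P: (31, 28) + (26, 36). λ = (36 - 28)/(26 - 31) ≡ 8/42 mod 47. 42⁻¹ ≡ 28 (mod 47) since 42·28 = 1176 ≡ 1, so λ ≡ 36.
  x = λ² - 31 - 26 = 1296 - 57 ≡ 17; y = λ·(31 - 17) - 28 ≡ 6. → (17, 6)
4P: (17, 6) + (26, 36). λ = (36 - 6)/(26 - 17) ≡ 30/9 mod 47. 9⁻¹ ≡ 21 (mod 47) since 9·21 = 189 ≡ 1, so λ ≡ 19.
  x = λ² - 17 - 26 = 361 - 43 ≡ 36; y = λ·(17 - 36) - 6 ≡ 9. → (36, 9)
5P: (36, 9) + (26, 36). λ = (36 - 9)/(26 - 36) ≡ 27/37 mod 47. 37⁻¹ ≡ 14 (mod 47), so λ ≡ 2.
  x = λ² - 36 - 26 = 4 - 62 ≡ 36; y = λ·(36 - 36) - 9 ≡ 38. → (36, 38)
6P: (36, 38) + (26, 36). λ = (36 - 38)/(26 - 36) ≡ 45/37 mod 47. 37⁻¹ ≡ 14 (mod 47) since 37·14 = 518 ≡ 1, so λ ≡ 19.
  x = λ² - 36 - 26 = 361 - 62 ≡ 17; y = λ·(36 - 17) - 38 ≡ 41. → (17, 41)
7P: (17, 41) + (26, 36). λ = (36 - 41)/(26 - 17) ≡ 42/9 mod 47. 9⁻¹ ≡ 21 (mod 47) since 9·21 = 189 ≡ 1, so λ ≡ 36.
  x = λ² - 17 - 26 = 1296 - 43 ≡ 31; y = λ·(17 - 31) - 41 ≡ 19. → (31, 19)
8P: (31, 19) + (26, 36). λ = (36 - 19)/(26 - 31) ≡ 17/42 mod 47. 42⁻¹ ≡ 28 (mod 47), so λ ≡ 6.
  x = λ² - 31 - 26 = 36 - 57 ≡ 26; y = λ·(31 - 26) - 19 ≡ 11. → (26, 11)
9P: (26, 11) + (26, 36): same x and y₁ ≡ -y₂, so the sum is O.
9P = O, so the order is 9.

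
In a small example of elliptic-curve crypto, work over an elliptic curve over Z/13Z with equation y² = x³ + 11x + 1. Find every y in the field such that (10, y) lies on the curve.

x³ + 11x + 1 = 1111 ≡ 6 (mod 13).
6 is a non-residue mod 13; no y exists.

none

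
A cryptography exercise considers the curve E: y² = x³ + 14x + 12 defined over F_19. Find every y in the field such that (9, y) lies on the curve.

x³ + 14x + 12 = 867 ≡ 12 (mod 19).
12 is a non-residue mod 19; no y exists.

none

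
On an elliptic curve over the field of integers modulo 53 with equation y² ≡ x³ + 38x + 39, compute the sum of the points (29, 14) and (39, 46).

(29, 14) + (39, 46). λ = (46 - 14)/(39 - 29) ≡ 32/10 mod 53. 10⁻¹ ≡ 16 (mod 53), so λ ≡ 35.
  x = λ² - 29 - 39 = 1225 - 68 ≡ 44; y = λ·(29 - 44) - 14 ≡ 44. → (44, 44)

(44, 44)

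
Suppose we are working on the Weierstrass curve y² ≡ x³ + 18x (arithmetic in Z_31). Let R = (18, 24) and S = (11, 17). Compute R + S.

(18, 24) + (11, 17). λ = (17 - 24)/(11 - 18) ≡ 24/24 mod 31. 24⁻¹ ≡ 22 (mod 31), so λ ≡ 1.
  x = λ² - 18 - 11 = 1 - 29 ≡ 3; y = λ·(18 - 3) - 24 ≡ 22. → (3, 22)

(3, 22)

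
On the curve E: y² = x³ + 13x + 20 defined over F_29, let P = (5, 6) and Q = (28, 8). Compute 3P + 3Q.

(15, 9)

First 3P:
Repeated addition: build up to 3P.
2P: tangent at (5, 6): λ = (3·5² + 13)/(2·6) ≡ 1/12. 12⁻¹ ≡ 17 (mod 29), so λ ≡ 1·17 ≡ 17.
  x = λ² - 5 - 5 = 289 - 10 ≡ 18; y = λ·(5 - 18) - 6 ≡ 5. → (18, 5)
3P: (18, 5) + (5, 6). λ = (6 - 5)/(5 - 18) ≡ 1/16 mod 29. 16⁻¹ ≡ 20 (mod 29), so λ ≡ 20.
  x = λ² - 18 - 5 = 400 - 23 ≡ 0; y = λ·(18 - 0) - 5 ≡ 7. → (0, 7)
3P = (0, 7).
Next 3Q:
Repeated addition: build up to 3Q.
2Q: tangent at (28, 8): λ = (3·28² + 13)/(2·8) ≡ 16/16. 16⁻¹ ≡ 20 (mod 29), so λ ≡ 16·20 ≡ 1.
  x = λ² - 28 - 28 = 1 - 56 ≡ 3; y = λ·(28 - 3) - 8 ≡ 17. → (3, 17)
3Q: (3, 17) + (28, 8). λ = (8 - 17)/(28 - 3) ≡ 20/25 mod 29. 25⁻¹ ≡ 7 (mod 29) since 25·7 = 175 ≡ 1, so λ ≡ 24.
  x = λ² - 3 - 28 = 576 - 31 ≡ 23; y = λ·(3 - 23) - 17 ≡ 25. → (23, 25)
3Q = (23, 25).
Finally 3P + 3Q:
(0, 7) + (23, 25). λ = (25 - 7)/(23 - 0) ≡ 18/23 mod 29. 23⁻¹ ≡ 24 (mod 29), so λ ≡ 26.
  x = λ² - 0 - 23 = 676 - 23 ≡ 15; y = λ·(0 - 15) - 7 ≡ 9. → (15, 9)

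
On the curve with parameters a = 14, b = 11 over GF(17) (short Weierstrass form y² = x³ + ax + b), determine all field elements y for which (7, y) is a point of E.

x³ + 14x + 11 = 452 ≡ 10 (mod 17).
10 is a non-residue mod 17; no y exists.

none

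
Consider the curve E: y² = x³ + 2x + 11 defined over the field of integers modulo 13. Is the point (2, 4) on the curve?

no

y² = 4² ≡ 3; x³ + 2x + 11 = 23 ≡ 10 (mod 13). 3 ≠ 10.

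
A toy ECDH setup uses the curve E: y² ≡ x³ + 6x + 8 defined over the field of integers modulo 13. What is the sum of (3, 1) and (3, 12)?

The two points share x = 3 and their y-coordinates satisfy 1 + 12 ≡ 0 (mod 13), so they are inverses. Their sum is 𝒪.

O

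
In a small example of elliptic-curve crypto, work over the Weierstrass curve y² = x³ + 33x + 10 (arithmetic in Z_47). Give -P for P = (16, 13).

-(16, 13) = (16, -13 mod 47) = (16, 34).

(16, 34)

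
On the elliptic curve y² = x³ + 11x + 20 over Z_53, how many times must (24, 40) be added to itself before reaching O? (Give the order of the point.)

8

2P: tangent at (24, 40): λ = (3·24² + 11)/(2·40) ≡ 43/27. 27⁻¹ ≡ 2 (mod 53) since 27·2 = 54 ≡ 1, so λ ≡ 43·2 ≡ 33.
  x = λ² - 24 - 24 = 1089 - 48 ≡ 34; y = λ·(24 - 34) - 40 ≡ 1. → (34, 1)
3P: (34, 1) + (24, 40). λ = (40 - 1)/(24 - 34) ≡ 39/43 mod 53. 43⁻¹ ≡ 37 (mod 53), so λ ≡ 12.
  x = λ² - 34 - 24 = 144 - 58 ≡ 33; y = λ·(34 - 33) - 1 ≡ 11. → (33, 11)
4P: (33, 11) + (24, 40). λ = (40 - 11)/(24 - 33) ≡ 29/44 mod 53. 44⁻¹ ≡ 47 (mod 53), so λ ≡ 38.
  x = λ² - 33 - 24 = 1444 - 57 ≡ 9; y = λ·(33 - 9) - 11 ≡ 0. → (9, 0)
5P: (9, 0) + (24, 40). λ = (40 - 0)/(24 - 9) ≡ 40/15 mod 53. 15⁻¹ ≡ 46 (mod 53), so λ ≡ 38.
  x = λ² - 9 - 24 = 1444 - 33 ≡ 33; y = λ·(9 - 33) - 0 ≡ 42. → (33, 42)
6P: (33, 42) + (24, 40). λ = (40 - 42)/(24 - 33) ≡ 51/44 mod 53. 44⁻¹ ≡ 47 (mod 53), so λ ≡ 12.
  x = λ² - 33 - 24 = 144 - 57 ≡ 34; y = λ·(33 - 34) - 42 ≡ 52. → (34, 52)
7P: (34, 52) + (24, 40). λ = (40 - 52)/(24 - 34) ≡ 41/43 mod 53. 43⁻¹ ≡ 37 (mod 53) since 43·37 = 1591 ≡ 1, so λ ≡ 33.
  x = λ² - 34 - 24 = 1089 - 58 ≡ 24; y = λ·(34 - 24) - 52 ≡ 13. → (24, 13)
8P: (24, 13) + (24, 40): same x and y₁ ≡ -y₂, so the sum is O.
8P = O, so the order is 8.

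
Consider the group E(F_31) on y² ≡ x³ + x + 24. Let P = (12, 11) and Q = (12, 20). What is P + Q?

O

The two points share x = 12 and their y-coordinates satisfy 11 + 20 ≡ 0 (mod 31), so they are inverses. Their sum is 𝒪.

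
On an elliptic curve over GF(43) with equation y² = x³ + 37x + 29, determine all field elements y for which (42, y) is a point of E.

none

x³ + 37x + 29 = 75671 ≡ 34 (mod 43).
34 is a non-residue mod 43; no y exists.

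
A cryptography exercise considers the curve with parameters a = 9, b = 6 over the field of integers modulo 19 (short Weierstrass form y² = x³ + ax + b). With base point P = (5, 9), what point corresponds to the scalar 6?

(15, 1)

Double-and-add on 6 = (110)₂. Start with P = (5, 9) for the leading 1-bit.
double: tangent at (5, 9): λ = (3·5² + 9)/(2·9) ≡ 8/18. 18⁻¹ ≡ 18 (mod 19), so λ ≡ 8·18 ≡ 11.
  x = λ² - 5 - 5 = 121 - 10 ≡ 16; y = λ·(5 - 16) - 9 ≡ 3. → (16, 3)
add P: (16, 3) + (5, 9). λ = (9 - 3)/(5 - 16) ≡ 6/8 mod 19. 8⁻¹ ≡ 12 (mod 19), so λ ≡ 15.
  x = λ² - 16 - 5 = 225 - 21 ≡ 14; y = λ·(16 - 14) - 3 ≡ 8. → (14, 8)
double: tangent at (14, 8): λ = (3·14² + 9)/(2·8) ≡ 8/16. 16⁻¹ ≡ 6 (mod 19) since 16·6 = 96 ≡ 1, so λ ≡ 8·6 ≡ 10.
  x = λ² - 14 - 14 = 100 - 28 ≡ 15; y = λ·(14 - 15) - 8 ≡ 1. → (15, 1)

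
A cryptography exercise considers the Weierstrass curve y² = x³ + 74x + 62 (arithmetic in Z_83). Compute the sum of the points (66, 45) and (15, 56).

(33, 26)

(66, 45) + (15, 56). λ = (56 - 45)/(15 - 66) ≡ 11/32 mod 83. 32⁻¹ ≡ 13 (mod 83), so λ ≡ 60.
  x = λ² - 66 - 15 = 3600 - 81 ≡ 33; y = λ·(66 - 33) - 45 ≡ 26. → (33, 26)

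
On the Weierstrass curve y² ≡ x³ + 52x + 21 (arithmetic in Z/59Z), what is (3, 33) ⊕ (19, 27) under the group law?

(27, 35)

(3, 33) + (19, 27). λ = (27 - 33)/(19 - 3) ≡ 53/16 mod 59. 16⁻¹ ≡ 48 (mod 59), so λ ≡ 7.
  x = λ² - 3 - 19 = 49 - 22 ≡ 27; y = λ·(3 - 27) - 33 ≡ 35. → (27, 35)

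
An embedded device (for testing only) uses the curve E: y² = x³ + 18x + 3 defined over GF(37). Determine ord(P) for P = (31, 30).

2P: tangent at (31, 30): λ = (3·31² + 18)/(2·30) ≡ 15/23. 23⁻¹ ≡ 29 (mod 37) since 23·29 = 667 ≡ 1, so λ ≡ 15·29 ≡ 28.
  x = λ² - 31 - 31 = 784 - 62 ≡ 19; y = λ·(31 - 19) - 30 ≡ 10. → (19, 10)
3P: (19, 10) + (31, 30). λ = (30 - 10)/(31 - 19) ≡ 20/12 mod 37. 12⁻¹ ≡ 34 (mod 37), so λ ≡ 14.
  x = λ² - 19 - 31 = 196 - 50 ≡ 35; y = λ·(19 - 35) - 10 ≡ 25. → (35, 25)
4P: (35, 25) + (31, 30). λ = (30 - 25)/(31 - 35) ≡ 5/33 mod 37. 33⁻¹ ≡ 9 (mod 37), so λ ≡ 8.
  x = λ² - 35 - 31 = 64 - 66 ≡ 35; y = λ·(35 - 35) - 25 ≡ 12. → (35, 12)
5P: (35, 12) + (31, 30). λ = (30 - 12)/(31 - 35) ≡ 18/33 mod 37. 33⁻¹ ≡ 9 (mod 37), so λ ≡ 14.
  x = λ² - 35 - 31 = 196 - 66 ≡ 19; y = λ·(35 - 19) - 12 ≡ 27. → (19, 27)
6P: (19, 27) + (31, 30). λ = (30 - 27)/(31 - 19) ≡ 3/12 mod 37. 12⁻¹ ≡ 34 (mod 37), so λ ≡ 28.
  x = λ² - 19 - 31 = 784 - 50 ≡ 31; y = λ·(19 - 31) - 27 ≡ 7. → (31, 7)
7P: (31, 7) + (31, 30): same x and y₁ ≡ -y₂, so the sum is ∞.
7P = ∞, so the order is 7.

7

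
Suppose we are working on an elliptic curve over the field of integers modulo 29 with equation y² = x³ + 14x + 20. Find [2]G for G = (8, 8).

(17, 3)

tangent at (8, 8): λ = (3·8² + 14)/(2·8) ≡ 3/16. 16⁻¹ ≡ 20 (mod 29) since 16·20 = 320 ≡ 1, so λ ≡ 3·20 ≡ 2.
  x = λ² - 8 - 8 = 4 - 16 ≡ 17; y = λ·(8 - 17) - 8 ≡ 3. → (17, 3)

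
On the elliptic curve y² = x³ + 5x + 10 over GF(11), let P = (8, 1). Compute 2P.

tangent at (8, 1): λ = (3·8² + 5)/(2·1) ≡ 10/2. 2⁻¹ ≡ 6 (mod 11) since 2·6 = 12 ≡ 1, so λ ≡ 10·6 ≡ 5.
  x = λ² - 8 - 8 = 25 - 16 ≡ 9; y = λ·(8 - 9) - 1 ≡ 5. → (9, 5)

(9, 5)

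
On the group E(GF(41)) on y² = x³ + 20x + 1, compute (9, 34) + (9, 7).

O

The two points share x = 9 and their y-coordinates satisfy 34 + 7 ≡ 0 (mod 41), so they are inverses. Their sum is O.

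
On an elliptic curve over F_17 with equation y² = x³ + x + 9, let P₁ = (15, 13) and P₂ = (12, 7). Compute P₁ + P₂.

(11, 12)

(15, 13) + (12, 7). λ = (7 - 13)/(12 - 15) ≡ 11/14 mod 17. 14⁻¹ ≡ 11 (mod 17), so λ ≡ 2.
  x = λ² - 15 - 12 = 4 - 27 ≡ 11; y = λ·(15 - 11) - 13 ≡ 12. → (11, 12)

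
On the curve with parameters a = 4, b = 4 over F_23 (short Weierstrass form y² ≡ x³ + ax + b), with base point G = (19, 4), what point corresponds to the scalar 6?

(1, 3)

Double-and-add on 6 = (110)₂. Start with G = (19, 4) for the leading 1-bit.
double: tangent at (19, 4): λ = (3·19² + 4)/(2·4) ≡ 6/8. 8⁻¹ ≡ 3 (mod 23) since 8·3 = 24 ≡ 1, so λ ≡ 6·3 ≡ 18.
  x = λ² - 19 - 19 = 324 - 38 ≡ 10; y = λ·(19 - 10) - 4 ≡ 20. → (10, 20)
add G: (10, 20) + (19, 4). λ = (4 - 20)/(19 - 10) ≡ 7/9 mod 23. 9⁻¹ ≡ 18 (mod 23), so λ ≡ 11.
  x = λ² - 10 - 19 = 121 - 29 ≡ 0; y = λ·(10 - 0) - 20 ≡ 21. → (0, 21)
double: tangent at (0, 21): λ = (3·0² + 4)/(2·21) ≡ 4/19. 19⁻¹ ≡ 17 (mod 23), so λ ≡ 4·17 ≡ 22.
  x = λ² - 0 - 0 = 484 - 0 ≡ 1; y = λ·(0 - 1) - 21 ≡ 3. → (1, 3)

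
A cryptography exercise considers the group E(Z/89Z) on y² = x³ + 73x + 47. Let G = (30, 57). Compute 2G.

tangent at (30, 57): λ = (3·30² + 73)/(2·57) ≡ 14/25. 25⁻¹ ≡ 57 (mod 89), so λ ≡ 14·57 ≡ 86.
  x = λ² - 30 - 30 = 7396 - 60 ≡ 38; y = λ·(30 - 38) - 57 ≡ 56. → (38, 56)

(38, 56)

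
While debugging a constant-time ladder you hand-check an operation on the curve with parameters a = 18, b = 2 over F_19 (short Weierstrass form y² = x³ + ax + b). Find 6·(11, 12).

Write P = (11, 12).
Repeated addition: build up to 6P.
2P: tangent at (11, 12): λ = (3·11² + 18)/(2·12) ≡ 1/5. 5⁻¹ ≡ 4 (mod 19), so λ ≡ 1·4 ≡ 4.
  x = λ² - 11 - 11 = 16 - 22 ≡ 13; y = λ·(11 - 13) - 12 ≡ 18. → (13, 18)
3P: (13, 18) + (11, 12). λ = (12 - 18)/(11 - 13) ≡ 13/17 mod 19. 17⁻¹ ≡ 9 (mod 19), so λ ≡ 3.
  x = λ² - 13 - 11 = 9 - 24 ≡ 4; y = λ·(13 - 4) - 18 ≡ 9. → (4, 9)
4P: (4, 9) + (11, 12). λ = (12 - 9)/(11 - 4) ≡ 3/7 mod 19. 7⁻¹ ≡ 11 (mod 19), so λ ≡ 14.
  x = λ² - 4 - 11 = 196 - 15 ≡ 10; y = λ·(4 - 10) - 9 ≡ 2. → (10, 2)
5P: (10, 2) + (11, 12). λ = (12 - 2)/(11 - 10) ≡ 10/1 mod 19. 1⁻¹ ≡ 1 (mod 19) since 1·1 = 1 ≡ 1, so λ ≡ 10.
  x = λ² - 10 - 11 = 100 - 21 ≡ 3; y = λ·(10 - 3) - 2 ≡ 11. → (3, 11)
6P: (3, 11) + (11, 12). λ = (12 - 11)/(11 - 3) ≡ 1/8 mod 19. 8⁻¹ ≡ 12 (mod 19), so λ ≡ 12.
  x = λ² - 3 - 11 = 144 - 14 ≡ 16; y = λ·(3 - 16) - 11 ≡ 4. → (16, 4)

(16, 4)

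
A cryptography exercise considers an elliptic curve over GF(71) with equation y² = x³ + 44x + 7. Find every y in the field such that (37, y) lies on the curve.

23, 48

x³ + 44x + 7 = 52288 ≡ 32 (mod 71).
Square roots of 32 mod 71: 23 and 48 (since 23² = 529 ≡ 32).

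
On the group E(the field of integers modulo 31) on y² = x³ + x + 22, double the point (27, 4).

tangent at (27, 4): λ = (3·27² + 1)/(2·4) ≡ 18/8. 8⁻¹ ≡ 4 (mod 31) since 8·4 = 32 ≡ 1, so λ ≡ 18·4 ≡ 10.
  x = λ² - 27 - 27 = 100 - 54 ≡ 15; y = λ·(27 - 15) - 4 ≡ 23. → (15, 23)

(15, 23)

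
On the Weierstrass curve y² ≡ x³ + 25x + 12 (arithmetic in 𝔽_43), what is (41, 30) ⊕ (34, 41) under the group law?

(24, 17)

(41, 30) + (34, 41). λ = (41 - 30)/(34 - 41) ≡ 11/36 mod 43. 36⁻¹ ≡ 6 (mod 43) since 36·6 = 216 ≡ 1, so λ ≡ 23.
  x = λ² - 41 - 34 = 529 - 75 ≡ 24; y = λ·(41 - 24) - 30 ≡ 17. → (24, 17)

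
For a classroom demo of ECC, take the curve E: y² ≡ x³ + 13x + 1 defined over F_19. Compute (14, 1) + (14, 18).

O

The two points share x = 14 and their y-coordinates satisfy 1 + 18 ≡ 0 (mod 19), so they are inverses. Their sum is ∞.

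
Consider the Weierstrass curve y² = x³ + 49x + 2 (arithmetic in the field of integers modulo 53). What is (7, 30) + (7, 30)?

tangent at (7, 30): λ = (3·7² + 49)/(2·30) ≡ 37/7. 7⁻¹ ≡ 38 (mod 53), so λ ≡ 37·38 ≡ 28.
  x = λ² - 7 - 7 = 784 - 14 ≡ 28; y = λ·(7 - 28) - 30 ≡ 18. → (28, 18)

(28, 18)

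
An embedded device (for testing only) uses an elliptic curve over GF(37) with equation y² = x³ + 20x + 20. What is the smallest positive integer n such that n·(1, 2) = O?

2P: tangent at (1, 2): λ = (3·1² + 20)/(2·2) ≡ 23/4. 4⁻¹ ≡ 28 (mod 37), so λ ≡ 23·28 ≡ 15.
  x = λ² - 1 - 1 = 225 - 2 ≡ 1; y = λ·(1 - 1) - 2 ≡ 35. → (1, 35)
3P: (1, 35) + (1, 2): same x and y₁ ≡ -y₂, so the sum is O.
3P = O, so the order is 3.

3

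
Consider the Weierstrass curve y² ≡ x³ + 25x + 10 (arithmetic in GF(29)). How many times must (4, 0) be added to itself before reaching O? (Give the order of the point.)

2

2P: (4, 0) + (4, 0): same x and y₁ ≡ -y₂, so the sum is O.
2P = O, so the order is 2.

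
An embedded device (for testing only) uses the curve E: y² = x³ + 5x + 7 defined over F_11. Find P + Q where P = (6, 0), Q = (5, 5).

(3, 7)

(6, 0) + (5, 5). λ = (5 - 0)/(5 - 6) ≡ 5/10 mod 11. 10⁻¹ ≡ 10 (mod 11), so λ ≡ 6.
  x = λ² - 6 - 5 = 36 - 11 ≡ 3; y = λ·(6 - 3) - 0 ≡ 7. → (3, 7)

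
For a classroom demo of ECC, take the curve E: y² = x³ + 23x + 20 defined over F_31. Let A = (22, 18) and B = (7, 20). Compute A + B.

(22, 18) + (7, 20). λ = (20 - 18)/(7 - 22) ≡ 2/16 mod 31. 16⁻¹ ≡ 2 (mod 31) since 16·2 = 32 ≡ 1, so λ ≡ 4.
  x = λ² - 22 - 7 = 16 - 29 ≡ 18; y = λ·(22 - 18) - 18 ≡ 29. → (18, 29)

(18, 29)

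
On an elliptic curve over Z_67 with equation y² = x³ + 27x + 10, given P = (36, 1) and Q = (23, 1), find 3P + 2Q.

(31, 32)

First 3P:
Repeated addition: build up to 3P.
2P: tangent at (36, 1): λ = (3·36² + 27)/(2·1) ≡ 29/2. 2⁻¹ ≡ 34 (mod 67) since 2·34 = 68 ≡ 1, so λ ≡ 29·34 ≡ 48.
  x = λ² - 36 - 36 = 2304 - 72 ≡ 21; y = λ·(36 - 21) - 1 ≡ 49. → (21, 49)
3P: (21, 49) + (36, 1). λ = (1 - 49)/(36 - 21) ≡ 19/15 mod 67. 15⁻¹ ≡ 9 (mod 67), so λ ≡ 37.
  x = λ² - 21 - 36 = 1369 - 57 ≡ 39; y = λ·(21 - 39) - 49 ≡ 22. → (39, 22)
3P = (39, 22).
Next 2Q:
Repeated addition: build up to 2Q.
2Q: tangent at (23, 1): λ = (3·23² + 27)/(2·1) ≡ 6/2. 2⁻¹ ≡ 34 (mod 67), so λ ≡ 6·34 ≡ 3.
  x = λ² - 23 - 23 = 9 - 46 ≡ 30; y = λ·(23 - 30) - 1 ≡ 45. → (30, 45)
2Q = (30, 45).
Finally 3P + 2Q:
(39, 22) + (30, 45). λ = (45 - 22)/(30 - 39) ≡ 23/58 mod 67. 58⁻¹ ≡ 52 (mod 67), so λ ≡ 57.
  x = λ² - 39 - 30 = 3249 - 69 ≡ 31; y = λ·(39 - 31) - 22 ≡ 32. → (31, 32)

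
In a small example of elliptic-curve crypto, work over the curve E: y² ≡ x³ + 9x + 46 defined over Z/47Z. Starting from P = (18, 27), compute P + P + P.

Repeated addition: build up to 3P.
2P: tangent at (18, 27): λ = (3·18² + 9)/(2·27) ≡ 41/7. 7⁻¹ ≡ 27 (mod 47) since 7·27 = 189 ≡ 1, so λ ≡ 41·27 ≡ 26.
  x = λ² - 18 - 18 = 676 - 36 ≡ 29; y = λ·(18 - 29) - 27 ≡ 16. → (29, 16)
3P: (29, 16) + (18, 27). λ = (27 - 16)/(18 - 29) ≡ 11/36 mod 47. 36⁻¹ ≡ 17 (mod 47) since 36·17 = 612 ≡ 1, so λ ≡ 46.
  x = λ² - 29 - 18 = 2116 - 47 ≡ 1; y = λ·(29 - 1) - 16 ≡ 3. → (1, 3)

(1, 3)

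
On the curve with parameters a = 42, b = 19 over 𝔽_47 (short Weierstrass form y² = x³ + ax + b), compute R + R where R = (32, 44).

tangent at (32, 44): λ = (3·32² + 42)/(2·44) ≡ 12/41. 41⁻¹ ≡ 39 (mod 47), so λ ≡ 12·39 ≡ 45.
  x = λ² - 32 - 32 = 2025 - 64 ≡ 34; y = λ·(32 - 34) - 44 ≡ 7. → (34, 7)

(34, 7)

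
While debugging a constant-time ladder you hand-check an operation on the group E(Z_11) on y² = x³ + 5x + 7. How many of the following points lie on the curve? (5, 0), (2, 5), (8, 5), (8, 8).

(5, 0): 0² ≡ 0, rhs ≡ 3 → off.
(2, 5): 5² ≡ 3, rhs ≡ 3 → on.
(8, 5): 5² ≡ 3, rhs ≡ 9 → off.
(8, 8): 8² ≡ 9, rhs ≡ 9 → on.

2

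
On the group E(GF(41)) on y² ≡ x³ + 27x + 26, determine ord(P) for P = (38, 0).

2

2P: (38, 0) + (38, 0): same x and y₁ ≡ -y₂, so the sum is 𝒪.
2P = 𝒪, so the order is 2.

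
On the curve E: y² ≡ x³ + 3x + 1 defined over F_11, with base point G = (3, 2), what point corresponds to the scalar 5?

(6, 9)

Double-and-add on 5 = (101)₂. Start with G = (3, 2) for the leading 1-bit.
double: tangent at (3, 2): λ = (3·3² + 3)/(2·2) ≡ 8/4. 4⁻¹ ≡ 3 (mod 11), so λ ≡ 8·3 ≡ 2.
  x = λ² - 3 - 3 = 4 - 6 ≡ 9; y = λ·(3 - 9) - 2 ≡ 8. → (9, 8)
double: tangent at (9, 8): λ = (3·9² + 3)/(2·8) ≡ 4/5. 5⁻¹ ≡ 9 (mod 11), so λ ≡ 4·9 ≡ 3.
  x = λ² - 9 - 9 = 9 - 18 ≡ 2; y = λ·(9 - 2) - 8 ≡ 2. → (2, 2)
add G: (2, 2) + (3, 2). λ = (2 - 2)/(3 - 2) ≡ 0/1 mod 11. 1⁻¹ ≡ 1 (mod 11) since 1·1 = 1 ≡ 1, so λ ≡ 0.
  x = λ² - 2 - 3 = 0 - 5 ≡ 6; y = λ·(2 - 6) - 2 ≡ 9. → (6, 9)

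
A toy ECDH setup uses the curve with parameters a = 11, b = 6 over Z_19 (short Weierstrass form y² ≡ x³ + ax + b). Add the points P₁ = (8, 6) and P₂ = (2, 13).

(13, 3)

(8, 6) + (2, 13). λ = (13 - 6)/(2 - 8) ≡ 7/13 mod 19. 13⁻¹ ≡ 3 (mod 19), so λ ≡ 2.
  x = λ² - 8 - 2 = 4 - 10 ≡ 13; y = λ·(8 - 13) - 6 ≡ 3. → (13, 3)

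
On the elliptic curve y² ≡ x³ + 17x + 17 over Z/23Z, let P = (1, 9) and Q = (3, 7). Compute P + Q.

(1, 9) + (3, 7). λ = (7 - 9)/(3 - 1) ≡ 21/2 mod 23. 2⁻¹ ≡ 12 (mod 23), so λ ≡ 22.
  x = λ² - 1 - 3 = 484 - 4 ≡ 20; y = λ·(1 - 20) - 9 ≡ 10. → (20, 10)

(20, 10)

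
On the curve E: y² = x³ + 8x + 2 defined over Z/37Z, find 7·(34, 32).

(18, 24)

Write G = (34, 32).
Double-and-add on 7 = (111)₂. Start with G = (34, 32) for the leading 1-bit.
double: tangent at (34, 32): λ = (3·34² + 8)/(2·32) ≡ 35/27. 27⁻¹ ≡ 11 (mod 37), so λ ≡ 35·11 ≡ 15.
  x = λ² - 34 - 34 = 225 - 68 ≡ 9; y = λ·(34 - 9) - 32 ≡ 10. → (9, 10)
add G: (9, 10) + (34, 32). λ = (32 - 10)/(34 - 9) ≡ 22/25 mod 37. 25⁻¹ ≡ 3 (mod 37), so λ ≡ 29.
  x = λ² - 9 - 34 = 841 - 43 ≡ 21; y = λ·(9 - 21) - 10 ≡ 12. → (21, 12)
double: tangent at (21, 12): λ = (3·21² + 8)/(2·12) ≡ 36/24. 24⁻¹ ≡ 17 (mod 37), so λ ≡ 36·17 ≡ 20.
  x = λ² - 21 - 21 = 400 - 42 ≡ 25; y = λ·(21 - 25) - 12 ≡ 19. → (25, 19)
add G: (25, 19) + (34, 32). λ = (32 - 19)/(34 - 25) ≡ 13/9 mod 37. 9⁻¹ ≡ 33 (mod 37) since 9·33 = 297 ≡ 1, so λ ≡ 22.
  x = λ² - 25 - 34 = 484 - 59 ≡ 18; y = λ·(25 - 18) - 19 ≡ 24. → (18, 24)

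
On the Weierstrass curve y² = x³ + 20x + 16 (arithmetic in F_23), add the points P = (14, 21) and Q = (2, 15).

(13, 14)

(14, 21) + (2, 15). λ = (15 - 21)/(2 - 14) ≡ 17/11 mod 23. 11⁻¹ ≡ 21 (mod 23) since 11·21 = 231 ≡ 1, so λ ≡ 12.
  x = λ² - 14 - 2 = 144 - 16 ≡ 13; y = λ·(14 - 13) - 21 ≡ 14. → (13, 14)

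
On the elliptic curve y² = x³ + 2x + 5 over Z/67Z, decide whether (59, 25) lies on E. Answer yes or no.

y² = 25² ≡ 22; x³ + 2x + 5 = 205502 ≡ 13 (mod 67). 22 ≠ 13.

no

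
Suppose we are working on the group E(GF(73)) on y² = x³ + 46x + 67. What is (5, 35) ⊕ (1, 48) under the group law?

(5, 35) + (1, 48). λ = (48 - 35)/(1 - 5) ≡ 13/69 mod 73. 69⁻¹ ≡ 18 (mod 73) since 69·18 = 1242 ≡ 1, so λ ≡ 15.
  x = λ² - 5 - 1 = 225 - 6 ≡ 0; y = λ·(5 - 0) - 35 ≡ 40. → (0, 40)

(0, 40)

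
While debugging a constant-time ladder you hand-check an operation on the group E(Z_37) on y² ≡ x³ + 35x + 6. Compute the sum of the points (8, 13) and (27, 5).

(36, 28)

(8, 13) + (27, 5). λ = (5 - 13)/(27 - 8) ≡ 29/19 mod 37. 19⁻¹ ≡ 2 (mod 37), so λ ≡ 21.
  x = λ² - 8 - 27 = 441 - 35 ≡ 36; y = λ·(8 - 36) - 13 ≡ 28. → (36, 28)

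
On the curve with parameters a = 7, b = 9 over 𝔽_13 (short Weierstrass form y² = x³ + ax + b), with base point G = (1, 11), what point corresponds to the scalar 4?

Double-and-add on 4 = (100)₂. Start with G = (1, 11) for the leading 1-bit.
double: tangent at (1, 11): λ = (3·1² + 7)/(2·11) ≡ 10/9. 9⁻¹ ≡ 3 (mod 13) since 9·3 = 27 ≡ 1, so λ ≡ 10·3 ≡ 4.
  x = λ² - 1 - 1 = 16 - 2 ≡ 1; y = λ·(1 - 1) - 11 ≡ 2. → (1, 2)
double: tangent at (1, 2): λ = (3·1² + 7)/(2·2) ≡ 10/4. 4⁻¹ ≡ 10 (mod 13), so λ ≡ 10·10 ≡ 9.
  x = λ² - 1 - 1 = 81 - 2 ≡ 1; y = λ·(1 - 1) - 2 ≡ 11. → (1, 11)

(1, 11)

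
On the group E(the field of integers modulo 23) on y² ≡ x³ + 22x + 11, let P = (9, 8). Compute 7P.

Repeated addition: build up to 7P.
2P: tangent at (9, 8): λ = (3·9² + 22)/(2·8) ≡ 12/16. 16⁻¹ ≡ 13 (mod 23) since 16·13 = 208 ≡ 1, so λ ≡ 12·13 ≡ 18.
  x = λ² - 9 - 9 = 324 - 18 ≡ 7; y = λ·(9 - 7) - 8 ≡ 5. → (7, 5)
3P: (7, 5) + (9, 8). λ = (8 - 5)/(9 - 7) ≡ 3/2 mod 23. 2⁻¹ ≡ 12 (mod 23), so λ ≡ 13.
  x = λ² - 7 - 9 = 169 - 16 ≡ 15; y = λ·(7 - 15) - 5 ≡ 6. → (15, 6)
4P: (15, 6) + (9, 8). λ = (8 - 6)/(9 - 15) ≡ 2/17 mod 23. 17⁻¹ ≡ 19 (mod 23), so λ ≡ 15.
  x = λ² - 15 - 9 = 225 - 24 ≡ 17; y = λ·(15 - 17) - 6 ≡ 10. → (17, 10)
5P: (17, 10) + (9, 8). λ = (8 - 10)/(9 - 17) ≡ 21/15 mod 23. 15⁻¹ ≡ 20 (mod 23), so λ ≡ 6.
  x = λ² - 17 - 9 = 36 - 26 ≡ 10; y = λ·(17 - 10) - 10 ≡ 9. → (10, 9)
6P: (10, 9) + (9, 8). λ = (8 - 9)/(9 - 10) ≡ 22/22 mod 23. 22⁻¹ ≡ 22 (mod 23), so λ ≡ 1.
  x = λ² - 10 - 9 = 1 - 19 ≡ 5; y = λ·(10 - 5) - 9 ≡ 19. → (5, 19)
7P: (5, 19) + (9, 8). λ = (8 - 19)/(9 - 5) ≡ 12/4 mod 23. 4⁻¹ ≡ 6 (mod 23), so λ ≡ 3.
  x = λ² - 5 - 9 = 9 - 14 ≡ 18; y = λ·(5 - 18) - 19 ≡ 11. → (18, 11)

(18, 11)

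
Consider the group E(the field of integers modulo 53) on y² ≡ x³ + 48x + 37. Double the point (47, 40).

(48, 19)

tangent at (47, 40): λ = (3·47² + 48)/(2·40) ≡ 50/27. 27⁻¹ ≡ 2 (mod 53), so λ ≡ 50·2 ≡ 47.
  x = λ² - 47 - 47 = 2209 - 94 ≡ 48; y = λ·(47 - 48) - 40 ≡ 19. → (48, 19)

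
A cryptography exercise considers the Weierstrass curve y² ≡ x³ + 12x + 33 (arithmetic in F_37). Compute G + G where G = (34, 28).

tangent at (34, 28): λ = (3·34² + 12)/(2·28) ≡ 2/19. 19⁻¹ ≡ 2 (mod 37) since 19·2 = 38 ≡ 1, so λ ≡ 2·2 ≡ 4.
  x = λ² - 34 - 34 = 16 - 68 ≡ 22; y = λ·(34 - 22) - 28 ≡ 20. → (22, 20)

(22, 20)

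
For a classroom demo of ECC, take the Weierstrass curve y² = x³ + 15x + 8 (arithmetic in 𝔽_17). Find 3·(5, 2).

(0, 5)

Write G = (5, 2).
Repeated addition: build up to 3G.
2G: tangent at (5, 2): λ = (3·5² + 15)/(2·2) ≡ 5/4. 4⁻¹ ≡ 13 (mod 17) since 4·13 = 52 ≡ 1, so λ ≡ 5·13 ≡ 14.
  x = λ² - 5 - 5 = 196 - 10 ≡ 16; y = λ·(5 - 16) - 2 ≡ 14. → (16, 14)
3G: (16, 14) + (5, 2). λ = (2 - 14)/(5 - 16) ≡ 5/6 mod 17. 6⁻¹ ≡ 3 (mod 17) since 6·3 = 18 ≡ 1, so λ ≡ 15.
  x = λ² - 16 - 5 = 225 - 21 ≡ 0; y = λ·(16 - 0) - 14 ≡ 5. → (0, 5)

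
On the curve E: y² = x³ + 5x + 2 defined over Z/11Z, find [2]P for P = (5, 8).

tangent at (5, 8): λ = (3·5² + 5)/(2·8) ≡ 3/5. 5⁻¹ ≡ 9 (mod 11), so λ ≡ 3·9 ≡ 5.
  x = λ² - 5 - 5 = 25 - 10 ≡ 4; y = λ·(5 - 4) - 8 ≡ 8. → (4, 8)

(4, 8)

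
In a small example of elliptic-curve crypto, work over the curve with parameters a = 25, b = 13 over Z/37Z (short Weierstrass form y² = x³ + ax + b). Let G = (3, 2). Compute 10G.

(19, 24)

Double-and-add on 10 = (1010)₂. Start with G = (3, 2) for the leading 1-bit.
double: tangent at (3, 2): λ = (3·3² + 25)/(2·2) ≡ 15/4. 4⁻¹ ≡ 28 (mod 37) since 4·28 = 112 ≡ 1, so λ ≡ 15·28 ≡ 13.
  x = λ² - 3 - 3 = 169 - 6 ≡ 15; y = λ·(3 - 15) - 2 ≡ 27. → (15, 27)
double: tangent at (15, 27): λ = (3·15² + 25)/(2·27) ≡ 34/17. 17⁻¹ ≡ 24 (mod 37), so λ ≡ 34·24 ≡ 2.
  x = λ² - 15 - 15 = 4 - 30 ≡ 11; y = λ·(15 - 11) - 27 ≡ 18. → (11, 18)
add G: (11, 18) + (3, 2). λ = (2 - 18)/(3 - 11) ≡ 21/29 mod 37. 29⁻¹ ≡ 23 (mod 37) since 29·23 = 667 ≡ 1, so λ ≡ 2.
  x = λ² - 11 - 3 = 4 - 14 ≡ 27; y = λ·(11 - 27) - 18 ≡ 24. → (27, 24)
double: tangent at (27, 24): λ = (3·27² + 25)/(2·24) ≡ 29/11. 11⁻¹ ≡ 27 (mod 37) since 11·27 = 297 ≡ 1, so λ ≡ 29·27 ≡ 6.
  x = λ² - 27 - 27 = 36 - 54 ≡ 19; y = λ·(27 - 19) - 24 ≡ 24. → (19, 24)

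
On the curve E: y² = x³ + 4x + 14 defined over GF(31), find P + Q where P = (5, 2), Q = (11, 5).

(5, 2) + (11, 5). λ = (5 - 2)/(11 - 5) ≡ 3/6 mod 31. 6⁻¹ ≡ 26 (mod 31) since 6·26 = 156 ≡ 1, so λ ≡ 16.
  x = λ² - 5 - 11 = 256 - 16 ≡ 23; y = λ·(5 - 23) - 2 ≡ 20. → (23, 20)

(23, 20)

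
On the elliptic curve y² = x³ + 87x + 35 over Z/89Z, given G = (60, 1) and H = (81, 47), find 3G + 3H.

(67, 17)

First 3G:
Repeated addition: build up to 3G.
2G: tangent at (60, 1): λ = (3·60² + 87)/(2·1) ≡ 29/2. 2⁻¹ ≡ 45 (mod 89), so λ ≡ 29·45 ≡ 59.
  x = λ² - 60 - 60 = 3481 - 120 ≡ 68; y = λ·(60 - 68) - 1 ≡ 61. → (68, 61)
3G: (68, 61) + (60, 1). λ = (1 - 61)/(60 - 68) ≡ 29/81 mod 89. 81⁻¹ ≡ 11 (mod 89), so λ ≡ 52.
  x = λ² - 68 - 60 = 2704 - 128 ≡ 84; y = λ·(68 - 84) - 61 ≡ 86. → (84, 86)
3G = (84, 86).
Next 3H:
Repeated addition: build up to 3H.
2H: tangent at (81, 47): λ = (3·81² + 87)/(2·47) ≡ 12/5. 5⁻¹ ≡ 18 (mod 89) since 5·18 = 90 ≡ 1, so λ ≡ 12·18 ≡ 38.
  x = λ² - 81 - 81 = 1444 - 162 ≡ 36; y = λ·(81 - 36) - 47 ≡ 61. → (36, 61)
3H: (36, 61) + (81, 47). λ = (47 - 61)/(81 - 36) ≡ 75/45 mod 89. 45⁻¹ ≡ 2 (mod 89), so λ ≡ 61.
  x = λ² - 36 - 81 = 3721 - 117 ≡ 44; y = λ·(36 - 44) - 61 ≡ 74. → (44, 74)
3H = (44, 74).
Finally 3G + 3H:
(84, 86) + (44, 74). λ = (74 - 86)/(44 - 84) ≡ 77/49 mod 89. 49⁻¹ ≡ 20 (mod 89) since 49·20 = 980 ≡ 1, so λ ≡ 27.
  x = λ² - 84 - 44 = 729 - 128 ≡ 67; y = λ·(84 - 67) - 86 ≡ 17. → (67, 17)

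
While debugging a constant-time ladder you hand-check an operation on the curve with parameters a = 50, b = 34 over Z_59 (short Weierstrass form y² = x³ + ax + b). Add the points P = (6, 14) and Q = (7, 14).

(6, 14) + (7, 14). λ = (14 - 14)/(7 - 6) ≡ 0/1 mod 59. 1⁻¹ ≡ 1 (mod 59), so λ ≡ 0.
  x = λ² - 6 - 7 = 0 - 13 ≡ 46; y = λ·(6 - 46) - 14 ≡ 45. → (46, 45)

(46, 45)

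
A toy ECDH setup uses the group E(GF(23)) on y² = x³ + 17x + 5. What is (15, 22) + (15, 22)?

tangent at (15, 22): λ = (3·15² + 17)/(2·22) ≡ 2/21. 21⁻¹ ≡ 11 (mod 23), so λ ≡ 2·11 ≡ 22.
  x = λ² - 15 - 15 = 484 - 30 ≡ 17; y = λ·(15 - 17) - 22 ≡ 3. → (17, 3)

(17, 3)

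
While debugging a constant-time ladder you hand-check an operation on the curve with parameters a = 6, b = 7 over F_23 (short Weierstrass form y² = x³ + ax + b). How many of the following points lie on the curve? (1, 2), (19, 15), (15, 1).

(1, 2): 2² ≡ 4, rhs ≡ 14 → off.
(19, 15): 15² ≡ 18, rhs ≡ 11 → off.
(15, 1): 1² ≡ 1, rhs ≡ 22 → off.

0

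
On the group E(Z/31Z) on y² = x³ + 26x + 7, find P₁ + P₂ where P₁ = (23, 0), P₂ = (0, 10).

(27, 26)

(23, 0) + (0, 10). λ = (10 - 0)/(0 - 23) ≡ 10/8 mod 31. 8⁻¹ ≡ 4 (mod 31) since 8·4 = 32 ≡ 1, so λ ≡ 9.
  x = λ² - 23 - 0 = 81 - 23 ≡ 27; y = λ·(23 - 27) - 0 ≡ 26. → (27, 26)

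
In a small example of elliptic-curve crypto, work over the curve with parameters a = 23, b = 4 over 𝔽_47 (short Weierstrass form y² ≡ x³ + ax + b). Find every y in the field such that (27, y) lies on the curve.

x³ + 23x + 4 = 20308 ≡ 4 (mod 47).
Square roots of 4 mod 47: 2 and 45 (since 2² = 4 ≡ 4).

2, 45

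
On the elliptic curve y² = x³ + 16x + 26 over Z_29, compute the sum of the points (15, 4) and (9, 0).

(28, 26)

(15, 4) + (9, 0). λ = (0 - 4)/(9 - 15) ≡ 25/23 mod 29. 23⁻¹ ≡ 24 (mod 29) since 23·24 = 552 ≡ 1, so λ ≡ 20.
  x = λ² - 15 - 9 = 400 - 24 ≡ 28; y = λ·(15 - 28) - 4 ≡ 26. → (28, 26)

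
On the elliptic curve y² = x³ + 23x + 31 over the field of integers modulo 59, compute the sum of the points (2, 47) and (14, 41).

(2, 47) + (14, 41). λ = (41 - 47)/(14 - 2) ≡ 53/12 mod 59. 12⁻¹ ≡ 5 (mod 59), so λ ≡ 29.
  x = λ² - 2 - 14 = 841 - 16 ≡ 58; y = λ·(2 - 58) - 47 ≡ 40. → (58, 40)

(58, 40)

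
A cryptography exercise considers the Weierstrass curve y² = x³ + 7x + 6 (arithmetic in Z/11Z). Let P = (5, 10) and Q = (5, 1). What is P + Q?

The two points share x = 5 and their y-coordinates satisfy 10 + 1 ≡ 0 (mod 11), so they are inverses. Their sum is O.

O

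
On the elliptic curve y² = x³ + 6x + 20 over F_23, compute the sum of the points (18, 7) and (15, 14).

(21, 0)

(18, 7) + (15, 14). λ = (14 - 7)/(15 - 18) ≡ 7/20 mod 23. 20⁻¹ ≡ 15 (mod 23) since 20·15 = 300 ≡ 1, so λ ≡ 13.
  x = λ² - 18 - 15 = 169 - 33 ≡ 21; y = λ·(18 - 21) - 7 ≡ 0. → (21, 0)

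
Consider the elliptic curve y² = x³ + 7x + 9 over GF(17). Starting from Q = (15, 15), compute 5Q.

Double-and-add on 5 = (101)₂. Start with Q = (15, 15) for the leading 1-bit.
double: tangent at (15, 15): λ = (3·15² + 7)/(2·15) ≡ 2/13. 13⁻¹ ≡ 4 (mod 17), so λ ≡ 2·4 ≡ 8.
  x = λ² - 15 - 15 = 64 - 30 ≡ 0; y = λ·(15 - 0) - 15 ≡ 3. → (0, 3)
double: tangent at (0, 3): λ = (3·0² + 7)/(2·3) ≡ 7/6. 6⁻¹ ≡ 3 (mod 17) since 6·3 = 18 ≡ 1, so λ ≡ 7·3 ≡ 4.
  x = λ² - 0 - 0 = 16 - 0 ≡ 16; y = λ·(0 - 16) - 3 ≡ 1. → (16, 1)
add Q: (16, 1) + (15, 15). λ = (15 - 1)/(15 - 16) ≡ 14/16 mod 17. 16⁻¹ ≡ 16 (mod 17) since 16·16 = 256 ≡ 1, so λ ≡ 3.
  x = λ² - 16 - 15 = 9 - 31 ≡ 12; y = λ·(16 - 12) - 1 ≡ 11. → (12, 11)

(12, 11)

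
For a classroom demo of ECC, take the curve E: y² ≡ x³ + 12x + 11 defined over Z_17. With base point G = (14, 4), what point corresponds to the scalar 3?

(15, 9)

Repeated addition: build up to 3G.
2G: tangent at (14, 4): λ = (3·14² + 12)/(2·4) ≡ 5/8. 8⁻¹ ≡ 15 (mod 17), so λ ≡ 5·15 ≡ 7.
  x = λ² - 14 - 14 = 49 - 28 ≡ 4; y = λ·(14 - 4) - 4 ≡ 15. → (4, 15)
3G: (4, 15) + (14, 4). λ = (4 - 15)/(14 - 4) ≡ 6/10 mod 17. 10⁻¹ ≡ 12 (mod 17) since 10·12 = 120 ≡ 1, so λ ≡ 4.
  x = λ² - 4 - 14 = 16 - 18 ≡ 15; y = λ·(4 - 15) - 15 ≡ 9. → (15, 9)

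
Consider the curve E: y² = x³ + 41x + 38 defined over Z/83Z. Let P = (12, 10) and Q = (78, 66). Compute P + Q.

(12, 10) + (78, 66). λ = (66 - 10)/(78 - 12) ≡ 56/66 mod 83. 66⁻¹ ≡ 39 (mod 83) since 66·39 = 2574 ≡ 1, so λ ≡ 26.
  x = λ² - 12 - 78 = 676 - 90 ≡ 5; y = λ·(12 - 5) - 10 ≡ 6. → (5, 6)

(5, 6)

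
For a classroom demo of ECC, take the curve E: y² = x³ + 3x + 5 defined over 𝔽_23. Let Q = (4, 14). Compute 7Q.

(8, 14)

Repeated addition: build up to 7Q.
2Q: tangent at (4, 14): λ = (3·4² + 3)/(2·14) ≡ 5/5. 5⁻¹ ≡ 14 (mod 23), so λ ≡ 5·14 ≡ 1.
  x = λ² - 4 - 4 = 1 - 8 ≡ 16; y = λ·(4 - 16) - 14 ≡ 20. → (16, 20)
3Q: (16, 20) + (4, 14). λ = (14 - 20)/(4 - 16) ≡ 17/11 mod 23. 11⁻¹ ≡ 21 (mod 23), so λ ≡ 12.
  x = λ² - 16 - 4 = 144 - 20 ≡ 9; y = λ·(16 - 9) - 20 ≡ 18. → (9, 18)
4Q: (9, 18) + (4, 14). λ = (14 - 18)/(4 - 9) ≡ 19/18 mod 23. 18⁻¹ ≡ 9 (mod 23) since 18·9 = 162 ≡ 1, so λ ≡ 10.
  x = λ² - 9 - 4 = 100 - 13 ≡ 18; y = λ·(9 - 18) - 18 ≡ 7. → (18, 7)
5Q: (18, 7) + (4, 14). λ = (14 - 7)/(4 - 18) ≡ 7/9 mod 23. 9⁻¹ ≡ 18 (mod 23) since 9·18 = 162 ≡ 1, so λ ≡ 11.
  x = λ² - 18 - 4 = 121 - 22 ≡ 7; y = λ·(18 - 7) - 7 ≡ 22. → (7, 22)
6Q: (7, 22) + (4, 14). λ = (14 - 22)/(4 - 7) ≡ 15/20 mod 23. 20⁻¹ ≡ 15 (mod 23) since 20·15 = 300 ≡ 1, so λ ≡ 18.
  x = λ² - 7 - 4 = 324 - 11 ≡ 14; y = λ·(7 - 14) - 22 ≡ 13. → (14, 13)
7Q: (14, 13) + (4, 14). λ = (14 - 13)/(4 - 14) ≡ 1/13 mod 23. 13⁻¹ ≡ 16 (mod 23) since 13·16 = 208 ≡ 1, so λ ≡ 16.
  x = λ² - 14 - 4 = 256 - 18 ≡ 8; y = λ·(14 - 8) - 13 ≡ 14. → (8, 14)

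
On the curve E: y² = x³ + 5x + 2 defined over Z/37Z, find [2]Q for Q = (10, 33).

(20, 6)

tangent at (10, 33): λ = (3·10² + 5)/(2·33) ≡ 9/29. 29⁻¹ ≡ 23 (mod 37), so λ ≡ 9·23 ≡ 22.
  x = λ² - 10 - 10 = 484 - 20 ≡ 20; y = λ·(10 - 20) - 33 ≡ 6. → (20, 6)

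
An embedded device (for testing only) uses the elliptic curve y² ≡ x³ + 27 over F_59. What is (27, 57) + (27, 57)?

tangent at (27, 57): λ = (3·27² + 0)/(2·57) ≡ 4/55. 55⁻¹ ≡ 44 (mod 59) since 55·44 = 2420 ≡ 1, so λ ≡ 4·44 ≡ 58.
  x = λ² - 27 - 27 = 3364 - 54 ≡ 6; y = λ·(27 - 6) - 57 ≡ 40. → (6, 40)

(6, 40)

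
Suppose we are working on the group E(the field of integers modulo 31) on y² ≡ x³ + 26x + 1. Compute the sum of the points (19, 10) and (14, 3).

(26, 5)

(19, 10) + (14, 3). λ = (3 - 10)/(14 - 19) ≡ 24/26 mod 31. 26⁻¹ ≡ 6 (mod 31) since 26·6 = 156 ≡ 1, so λ ≡ 20.
  x = λ² - 19 - 14 = 400 - 33 ≡ 26; y = λ·(19 - 26) - 10 ≡ 5. → (26, 5)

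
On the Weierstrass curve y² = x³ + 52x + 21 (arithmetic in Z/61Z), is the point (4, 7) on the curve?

y² = 7² ≡ 49; x³ + 52x + 21 = 293 ≡ 49 (mod 61). 49 = 49.

yes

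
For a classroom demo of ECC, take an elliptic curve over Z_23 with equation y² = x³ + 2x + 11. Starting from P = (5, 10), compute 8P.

(15, 14)

Repeated addition: build up to 8P.
2P: tangent at (5, 10): λ = (3·5² + 2)/(2·10) ≡ 8/20. 20⁻¹ ≡ 15 (mod 23) since 20·15 = 300 ≡ 1, so λ ≡ 8·15 ≡ 5.
  x = λ² - 5 - 5 = 25 - 10 ≡ 15; y = λ·(5 - 15) - 10 ≡ 9. → (15, 9)
3P: (15, 9) + (5, 10). λ = (10 - 9)/(5 - 15) ≡ 1/13 mod 23. 13⁻¹ ≡ 16 (mod 23), so λ ≡ 16.
  x = λ² - 15 - 5 = 256 - 20 ≡ 6; y = λ·(15 - 6) - 9 ≡ 20. → (6, 20)
4P: (6, 20) + (5, 10). λ = (10 - 20)/(5 - 6) ≡ 13/22 mod 23. 22⁻¹ ≡ 22 (mod 23) since 22·22 = 484 ≡ 1, so λ ≡ 10.
  x = λ² - 6 - 5 = 100 - 11 ≡ 20; y = λ·(6 - 20) - 20 ≡ 1. → (20, 1)
5P: (20, 1) + (5, 10). λ = (10 - 1)/(5 - 20) ≡ 9/8 mod 23. 8⁻¹ ≡ 3 (mod 23), so λ ≡ 4.
  x = λ² - 20 - 5 = 16 - 25 ≡ 14; y = λ·(20 - 14) - 1 ≡ 0. → (14, 0)
6P: (14, 0) + (5, 10). λ = (10 - 0)/(5 - 14) ≡ 10/14 mod 23. 14⁻¹ ≡ 5 (mod 23), so λ ≡ 4.
  x = λ² - 14 - 5 = 16 - 19 ≡ 20; y = λ·(14 - 20) - 0 ≡ 22. → (20, 22)
7P: (20, 22) + (5, 10). λ = (10 - 22)/(5 - 20) ≡ 11/8 mod 23. 8⁻¹ ≡ 3 (mod 23) since 8·3 = 24 ≡ 1, so λ ≡ 10.
  x = λ² - 20 - 5 = 100 - 25 ≡ 6; y = λ·(20 - 6) - 22 ≡ 3. → (6, 3)
8P: (6, 3) + (5, 10). λ = (10 - 3)/(5 - 6) ≡ 7/22 mod 23. 22⁻¹ ≡ 22 (mod 23) since 22·22 = 484 ≡ 1, so λ ≡ 16.
  x = λ² - 6 - 5 = 256 - 11 ≡ 15; y = λ·(6 - 15) - 3 ≡ 14. → (15, 14)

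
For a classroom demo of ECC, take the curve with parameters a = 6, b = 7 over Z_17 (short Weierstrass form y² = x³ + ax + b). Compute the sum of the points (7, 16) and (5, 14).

(6, 2)

(7, 16) + (5, 14). λ = (14 - 16)/(5 - 7) ≡ 15/15 mod 17. 15⁻¹ ≡ 8 (mod 17), so λ ≡ 1.
  x = λ² - 7 - 5 = 1 - 12 ≡ 6; y = λ·(7 - 6) - 16 ≡ 2. → (6, 2)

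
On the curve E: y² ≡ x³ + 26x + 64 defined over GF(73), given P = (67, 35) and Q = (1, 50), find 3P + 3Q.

(50, 1)

First 3P:
Repeated addition: build up to 3P.
2P: tangent at (67, 35): λ = (3·67² + 26)/(2·35) ≡ 61/70. 70⁻¹ ≡ 24 (mod 73), so λ ≡ 61·24 ≡ 4.
  x = λ² - 67 - 67 = 16 - 134 ≡ 28; y = λ·(67 - 28) - 35 ≡ 48. → (28, 48)
3P: (28, 48) + (67, 35). λ = (35 - 48)/(67 - 28) ≡ 60/39 mod 73. 39⁻¹ ≡ 15 (mod 73) since 39·15 = 585 ≡ 1, so λ ≡ 24.
  x = λ² - 28 - 67 = 576 - 95 ≡ 43; y = λ·(28 - 43) - 48 ≡ 30. → (43, 30)
3P = (43, 30).
Next 3Q:
Repeated addition: build up to 3Q.
2Q: tangent at (1, 50): λ = (3·1² + 26)/(2·50) ≡ 29/27. 27⁻¹ ≡ 46 (mod 73) since 27·46 = 1242 ≡ 1, so λ ≡ 29·46 ≡ 20.
  x = λ² - 1 - 1 = 400 - 2 ≡ 33; y = λ·(1 - 33) - 50 ≡ 40. → (33, 40)
3Q: (33, 40) + (1, 50). λ = (50 - 40)/(1 - 33) ≡ 10/41 mod 73. 41⁻¹ ≡ 57 (mod 73), so λ ≡ 59.
  x = λ² - 33 - 1 = 3481 - 34 ≡ 16; y = λ·(33 - 16) - 40 ≡ 14. → (16, 14)
3Q = (16, 14).
Finally 3P + 3Q:
(43, 30) + (16, 14). λ = (14 - 30)/(16 - 43) ≡ 57/46 mod 73. 46⁻¹ ≡ 27 (mod 73), so λ ≡ 6.
  x = λ² - 43 - 16 = 36 - 59 ≡ 50; y = λ·(43 - 50) - 30 ≡ 1. → (50, 1)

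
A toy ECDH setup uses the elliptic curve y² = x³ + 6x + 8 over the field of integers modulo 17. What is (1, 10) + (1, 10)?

tangent at (1, 10): λ = (3·1² + 6)/(2·10) ≡ 9/3. 3⁻¹ ≡ 6 (mod 17), so λ ≡ 9·6 ≡ 3.
  x = λ² - 1 - 1 = 9 - 2 ≡ 7; y = λ·(1 - 7) - 10 ≡ 6. → (7, 6)

(7, 6)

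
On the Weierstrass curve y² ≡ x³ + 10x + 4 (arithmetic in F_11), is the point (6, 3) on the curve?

y² = 3² ≡ 9; x³ + 10x + 4 = 280 ≡ 5 (mod 11). 9 ≠ 5.

no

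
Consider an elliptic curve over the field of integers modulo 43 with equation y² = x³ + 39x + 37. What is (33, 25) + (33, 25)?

(17, 25)

tangent at (33, 25): λ = (3·33² + 39)/(2·25) ≡ 38/7. 7⁻¹ ≡ 37 (mod 43), so λ ≡ 38·37 ≡ 30.
  x = λ² - 33 - 33 = 900 - 66 ≡ 17; y = λ·(33 - 17) - 25 ≡ 25. → (17, 25)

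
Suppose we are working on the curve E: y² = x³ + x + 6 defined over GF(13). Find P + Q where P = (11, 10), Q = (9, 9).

(11, 10) + (9, 9). λ = (9 - 10)/(9 - 11) ≡ 12/11 mod 13. 11⁻¹ ≡ 6 (mod 13) since 11·6 = 66 ≡ 1, so λ ≡ 7.
  x = λ² - 11 - 9 = 49 - 20 ≡ 3; y = λ·(11 - 3) - 10 ≡ 7. → (3, 7)

(3, 7)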